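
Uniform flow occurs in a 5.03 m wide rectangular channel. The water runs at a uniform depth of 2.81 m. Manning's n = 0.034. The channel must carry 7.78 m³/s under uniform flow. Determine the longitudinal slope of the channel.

S = 0.00024

Flow area A = b·y = 5.03 × 2.81 = 14.13 m². Wetted perimeter P = b + 2y = 5.03 + 2×2.81 = 10.65 m.
Hydraulic radius R = A/P = 14.13/10.65 = 1.327 m.
From Manning's equation, S = [nQ / (1 A R^(2/3))]² = [0.034 × 7.78 / (1 × 14.13 × 1.327^(2/3))]² = 0.00024.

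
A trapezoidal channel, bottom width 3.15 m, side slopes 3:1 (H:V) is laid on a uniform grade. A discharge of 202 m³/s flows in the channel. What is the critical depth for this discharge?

y_c = 3.44 m

At critical depth, Q² T / (g A³) = 1, i.e. A³/T = Q²/g = 202²/9.81 = 4159.
Try y = 2.47 m: A³/T = 987.5 — short.
Try y = 4.3 m: A³/T = 11350 — over.
Try y = 3.44 m: A³/T = 4182 — matches.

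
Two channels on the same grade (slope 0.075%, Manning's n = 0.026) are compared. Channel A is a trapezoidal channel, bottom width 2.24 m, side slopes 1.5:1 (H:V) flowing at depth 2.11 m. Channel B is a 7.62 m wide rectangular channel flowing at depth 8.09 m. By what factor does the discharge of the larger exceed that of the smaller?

9.24

Channel A: With bottom width b = 2.24 m and side slope z = 1.5: A = (b + zy)y = (2.24 + 1.5×2.11)×2.11 = 11.4 m²; P = b + 2y√(1+z²) = 2.24 + 2×2.11×1.803 = 9.848 m. Hydraulic radius R = A/P = 11.4/9.848 = 1.158 m. Q_A = (1/0.026)·11.4·1.158^(2/3)·√0.00075 = 13.25 m³/s.
Channel B: Flow area A = b·y = 7.62 × 8.09 = 61.65 m². Wetted perimeter P = b + 2y = 7.62 + 2×8.09 = 23.8 m. Hydraulic radius R = A/P = 61.65/23.8 = 2.59 m. Q_B = (1/0.026)·61.65·2.59^(2/3)·√0.00075 = 122.5 m³/s.
The larger discharge is 122.5 m³/s and the smaller is 13.25 m³/s; the ratio is 9.24.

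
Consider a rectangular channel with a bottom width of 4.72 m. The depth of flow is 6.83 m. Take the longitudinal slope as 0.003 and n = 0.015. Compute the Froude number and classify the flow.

Flow area A = b·y = 4.72 × 6.83 = 32.24 m². Wetted perimeter P = b + 2y = 4.72 + 2×6.83 = 18.38 m.
Hydraulic radius R = A/P = 32.24/18.38 = 1.754 m.
V = (1/n) R^(2/3) √S = (1/0.015) × 1.754^(2/3) × √0.003 = 5.311 m/s. Hydraulic depth D_h = A/T = 32.24/4.72 = 6.83 m.
Froude number Fr = V/√(g·D_h) = 5.311/√(9.81×6.83) = 0.649, which is less than 1, so the flow is subcritical.

subcritical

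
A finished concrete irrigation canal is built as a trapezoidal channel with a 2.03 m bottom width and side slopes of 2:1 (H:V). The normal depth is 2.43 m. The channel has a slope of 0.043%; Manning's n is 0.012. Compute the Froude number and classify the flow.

With bottom width b = 2.03 m and side slope z = 2: A = (b + zy)y = (2.03 + 2×2.43)×2.43 = 16.74 m²; P = b + 2y√(1+z²) = 2.03 + 2×2.43×2.236 = 12.9 m.
Hydraulic radius R = A/P = 16.74/12.9 = 1.298 m.
V = (1/n) R^(2/3) √S = (1/0.012) × 1.298^(2/3) × √0.00043 = 2.056 m/s. Hydraulic depth D_h = A/T = 16.74/11.75 = 1.425 m.
Froude number Fr = V/√(g·D_h) = 2.056/√(9.81×1.425) = 0.55, which is less than 1, so the flow is subcritical.

subcritical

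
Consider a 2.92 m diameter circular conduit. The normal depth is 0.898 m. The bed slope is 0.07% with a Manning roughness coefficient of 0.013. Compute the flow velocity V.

V = 1.3 m/s

For a circular section of diameter D = 2.92 m at depth y = 0.898 m, the central angle is θ = 2 arccos(1 − 2y/D) = 2.351 rad. Then A = (D²/8)(θ − sin θ) = 1.749 m² and P = Dθ/2 = 3.433 m.
Hydraulic radius R = A/P = 1.749/3.433 = 0.5094 m.
From Manning's equation, V = (1/n) R^(2/3) S^(1/2) = (1/0.013) × 0.5094^(2/3) × 0.0007^(1/2) = 1.3 m/s.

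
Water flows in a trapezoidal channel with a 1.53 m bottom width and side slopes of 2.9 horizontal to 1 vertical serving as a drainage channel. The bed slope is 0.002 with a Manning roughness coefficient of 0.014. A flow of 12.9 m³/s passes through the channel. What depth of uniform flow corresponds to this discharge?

y_n = 1.13 m

Manning's equation rearranged: A R^(2/3) = nQ / (1·√S) = 0.014 × 12.9 / (√0.002) = 4.038.
Trying y = 0.798 m: A R^(2/3) = 1.874 — too small.
Trying y = 1.37 m: A R^(2/3) = 6.272 — too large.
Trying y = 1.13 m: A R^(2/3) = 4.042 — matches.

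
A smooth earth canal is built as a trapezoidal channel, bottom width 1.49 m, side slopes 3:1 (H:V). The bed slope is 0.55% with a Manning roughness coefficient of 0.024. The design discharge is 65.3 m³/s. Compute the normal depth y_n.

y_n = 2.27 m

Manning's equation rearranged: A R^(2/3) = nQ / (1·√S) = 0.024 × 65.3 / (√0.0055) = 21.13.
At y = 2.73 m: A R^(2/3) = 33.21 — too large.
At y = 2.27 m: A R^(2/3) = 21.15 — ≈ 21.13.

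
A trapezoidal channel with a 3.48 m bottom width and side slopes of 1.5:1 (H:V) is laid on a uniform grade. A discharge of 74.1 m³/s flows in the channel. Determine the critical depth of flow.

y_c = 2.53 m

At critical depth, Q² T / (g A³) = 1, i.e. A³/T = Q²/g = 74.1²/9.81 = 559.7.
Trying y = 3.18 m: A³/T = 1387 — too large.
Trying y = 1.86 m: A³/T = 175.1 — too small.
Trying y = 2.53 m: A³/T = 563.3 — ≈ 559.7.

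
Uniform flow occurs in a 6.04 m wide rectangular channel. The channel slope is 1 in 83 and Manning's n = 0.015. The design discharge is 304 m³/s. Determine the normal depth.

y_n = 4.61 m

Manning's equation rearranged: A R^(2/3) = nQ / (1·√S) = 0.015 × 304 / (√0.01205) = 41.54.
At y = 4.06 m: A R^(2/3) = 35.36 — low.
At y = 5.3 m: A R^(2/3) = 49.52 — high.
At y = 4.61 m: A R^(2/3) = 41.58 — ≈ 41.54.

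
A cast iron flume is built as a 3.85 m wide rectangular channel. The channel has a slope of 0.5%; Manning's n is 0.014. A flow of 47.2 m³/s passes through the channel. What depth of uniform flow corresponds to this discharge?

Manning's equation rearranged: A R^(2/3) = nQ / (1·√S) = 0.014 × 47.2 / (√0.005) = 9.345.
At y = 2.88 m: A R^(2/3) = 12.2 — too large.
At y = 1.83 m: A R^(2/3) = 6.752 — too small.
At y = 2.34 m: A R^(2/3) = 9.343 — ≈ 9.345.

y_n = 2.34 m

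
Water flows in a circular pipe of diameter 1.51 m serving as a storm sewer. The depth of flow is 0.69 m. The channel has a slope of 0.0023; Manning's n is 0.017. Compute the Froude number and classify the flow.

For a circular section of diameter D = 1.51 m at depth y = 0.69 m, the central angle is θ = 2 arccos(1 − 2y/D) = 2.969 rad. Then A = (D²/8)(θ − sin θ) = 0.7974 m² and P = Dθ/2 = 2.242 m.
Hydraulic radius R = A/P = 0.7974/2.242 = 0.3557 m.
V = (1/n) R^(2/3) √S = (1/0.017) × 0.3557^(2/3) × √0.0023 = 1.416 m/s. Hydraulic depth D_h = A/T = 0.7974/1.504 = 0.53 m.
Froude number Fr = V/√(g·D_h) = 1.416/√(9.81×0.53) = 0.621, which is less than 1, so the flow is subcritical.

subcritical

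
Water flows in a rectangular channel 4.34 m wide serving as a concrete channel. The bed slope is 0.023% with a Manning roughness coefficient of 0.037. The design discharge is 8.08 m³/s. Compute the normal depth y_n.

y_n = 3.69 m

Manning's equation rearranged: A R^(2/3) = nQ / (1·√S) = 0.037 × 8.08 / (√0.00023) = 19.71.
Trying y = 3.14 m: A R^(2/3) = 16.09 — low.
Trying y = 4.56 m: A R^(2/3) = 25.59 — high.
Trying y = 3.69 m: A R^(2/3) = 19.72 — close enough.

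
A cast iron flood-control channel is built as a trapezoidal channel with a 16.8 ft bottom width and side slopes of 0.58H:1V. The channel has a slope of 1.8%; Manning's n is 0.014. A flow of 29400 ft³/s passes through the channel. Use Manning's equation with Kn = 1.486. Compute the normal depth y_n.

Manning's equation rearranged: A R^(2/3) = nQ / (1.486·√S) = 0.014 × 29400 / (1.486 × √0.018) = 2065.
Try y = 14.6 ft: A R^(2/3) = 1388 — low.
Try y = 21.6 ft: A R^(2/3) = 2840 — high.
Try y = 18.2 ft: A R^(2/3) = 2066 — matches.

y_n = 18.2 ft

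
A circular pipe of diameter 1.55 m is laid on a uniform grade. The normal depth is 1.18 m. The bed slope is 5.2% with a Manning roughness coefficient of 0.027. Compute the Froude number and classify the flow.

For a circular section of diameter D = 1.55 m at depth y = 1.18 m, the central angle is θ = 2 arccos(1 − 2y/D) = 4.241 rad. Then A = (D²/8)(θ − sin θ) = 1.541 m² and P = Dθ/2 = 3.287 m.
Hydraulic radius R = A/P = 1.541/3.287 = 0.4689 m.
V = (1/n) R^(2/3) √S = (1/0.027) × 0.4689^(2/3) × √0.052 = 5.098 m/s. Hydraulic depth D_h = A/T = 1.541/1.322 = 1.166 m.
Froude number Fr = V/√(g·D_h) = 5.098/√(9.81×1.166) = 1.51, which is greater than 1, so the flow is supercritical.

supercritical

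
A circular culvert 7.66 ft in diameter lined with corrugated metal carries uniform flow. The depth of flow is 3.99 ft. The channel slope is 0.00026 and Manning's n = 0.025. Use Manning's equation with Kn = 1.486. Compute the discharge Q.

For a circular section of diameter D = 7.66 ft at depth y = 3.99 ft, the central angle is θ = 2 arccos(1 − 2y/D) = 3.225 rad. Then A = (D²/8)(θ − sin θ) = 24.27 ft² and P = Dθ/2 = 12.35 ft.
Hydraulic radius R = A/P = 24.27/12.35 = 1.965 ft.
Manning's equation: Q = (1.486/n) A R^(2/3) S^(1/2) = (1.486/0.025) × 24.27 × 1.965^(2/3) × 0.00026^(1/2) = 36.5 ft³/s.

Q = 36.5 ft³/s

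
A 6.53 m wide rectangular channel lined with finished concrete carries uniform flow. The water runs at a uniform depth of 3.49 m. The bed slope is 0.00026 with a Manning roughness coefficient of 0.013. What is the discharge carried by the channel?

Flow area A = b·y = 6.53 × 3.49 = 22.79 m². Wetted perimeter P = b + 2y = 6.53 + 2×3.49 = 13.51 m.
Hydraulic radius R = A/P = 22.79/13.51 = 1.687 m.
Manning's equation: Q = (1/n) A R^(2/3) S^(1/2) = (1/0.013) × 22.79 × 1.687^(2/3) × 0.00026^(1/2) = 40.1 m³/s.

Q = 40.1 m³/s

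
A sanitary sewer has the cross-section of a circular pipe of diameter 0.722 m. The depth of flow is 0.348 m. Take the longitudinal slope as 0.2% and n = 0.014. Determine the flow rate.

For a circular section of diameter D = 0.722 m at depth y = 0.348 m, the central angle is θ = 2 arccos(1 − 2y/D) = 3.07 rad. Then A = (D²/8)(θ − sin θ) = 0.1953 m² and P = Dθ/2 = 1.108 m.
Hydraulic radius R = A/P = 0.1953/1.108 = 0.1763 m.
Manning's equation: Q = (1/n) A R^(2/3) S^(1/2) = (1/0.014) × 0.1953 × 0.1763^(2/3) × 0.002^(1/2) = 0.196 m³/s.

Q = 0.196 m³/s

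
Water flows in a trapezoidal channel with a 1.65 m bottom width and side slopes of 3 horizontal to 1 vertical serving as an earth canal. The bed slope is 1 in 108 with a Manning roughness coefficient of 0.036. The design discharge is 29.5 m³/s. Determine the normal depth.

y_n = 1.71 m

Manning's equation rearranged: A R^(2/3) = nQ / (1·√S) = 0.036 × 29.5 / (√0.009259) = 11.04.
At y = 1.92 m: A R^(2/3) = 14.52 — high.
At y = 1.71 m: A R^(2/3) = 11.05 — matches.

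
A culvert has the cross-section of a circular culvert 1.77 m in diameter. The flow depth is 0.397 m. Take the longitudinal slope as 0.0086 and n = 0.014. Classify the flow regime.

For a circular section of diameter D = 1.77 m at depth y = 0.397 m, the central angle is θ = 2 arccos(1 − 2y/D) = 1.973 rad. Then A = (D²/8)(θ − sin θ) = 0.4126 m² and P = Dθ/2 = 1.747 m.
Hydraulic radius R = A/P = 0.4126/1.747 = 0.2362 m.
V = (1/n) R^(2/3) √S = (1/0.014) × 0.2362^(2/3) × √0.0086 = 2.531 m/s. Hydraulic depth D_h = A/T = 0.4126/1.477 = 0.2794 m.
Froude number Fr = V/√(g·D_h) = 2.531/√(9.81×0.2794) = 1.53, which is greater than 1, so the flow is supercritical.

supercritical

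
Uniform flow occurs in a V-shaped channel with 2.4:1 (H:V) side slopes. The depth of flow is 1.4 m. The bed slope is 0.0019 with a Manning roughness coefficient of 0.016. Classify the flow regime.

For a triangular section with side slope z = 2.4: A = zy² = 2.4×1.4² = 4.704 m²; P = 2y√(1+z²) = 2×1.4×2.6 = 7.28 m.
Hydraulic radius R = A/P = 4.704/7.28 = 0.6462 m.
V = (1/n) R^(2/3) √S = (1/0.016) × 0.6462^(2/3) × √0.0019 = 2.036 m/s. Hydraulic depth D_h = A/T = 4.704/6.72 = 0.7 m.
Froude number Fr = V/√(g·D_h) = 2.036/√(9.81×0.7) = 0.777, which is less than 1, so the flow is subcritical.

subcritical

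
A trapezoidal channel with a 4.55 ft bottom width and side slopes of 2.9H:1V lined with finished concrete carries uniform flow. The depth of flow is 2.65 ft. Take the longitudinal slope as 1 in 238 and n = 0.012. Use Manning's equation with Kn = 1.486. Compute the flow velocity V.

With bottom width b = 4.55 ft and side slope z = 2.9: A = (b + zy)y = (4.55 + 2.9×2.65)×2.65 = 32.42 ft²; P = b + 2y√(1+z²) = 4.55 + 2×2.65×3.068 = 20.81 ft.
Hydraulic radius R = A/P = 32.42/20.81 = 1.558 ft.
From Manning's equation, V = (1.486/n) R^(2/3) S^(1/2) = (1.486/0.012) × 1.558^(2/3) × 0.004202^(1/2) = 10.8 ft/s.

V = 10.8 ft/s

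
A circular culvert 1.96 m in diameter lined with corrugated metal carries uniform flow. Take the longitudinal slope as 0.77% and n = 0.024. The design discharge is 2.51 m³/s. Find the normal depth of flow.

y_n = 0.821 m

Manning's equation rearranged: A R^(2/3) = nQ / (1·√S) = 0.024 × 2.51 / (√0.0077) = 0.6865.
At y = 0.889 m: A R^(2/3) = 0.7921 — too large.
At y = 0.654 m: A R^(2/3) = 0.4504 — too small.
At y = 0.821 m: A R^(2/3) = 0.6872 — matches.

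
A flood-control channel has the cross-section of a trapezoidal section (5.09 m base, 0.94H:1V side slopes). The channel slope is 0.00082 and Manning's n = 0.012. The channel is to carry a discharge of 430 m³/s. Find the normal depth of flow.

y_n = 6.94 m

Manning's equation rearranged: A R^(2/3) = nQ / (1·√S) = 0.012 × 430 / (√0.00082) = 180.2.
At y = 5.64 m: A R^(2/3) = 117.8 — short.
At y = 8.41 m: A R^(2/3) = 269.8 — over.
At y = 6.94 m: A R^(2/3) = 180 — matches.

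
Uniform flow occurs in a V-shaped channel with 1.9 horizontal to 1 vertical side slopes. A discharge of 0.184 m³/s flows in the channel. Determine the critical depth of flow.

At critical depth, Q² T / (g A³) = 1, i.e. A³/T = Q²/g = 0.184²/9.81 = 0.003451.
Trying y = 0.256 m: A³/T = 0.001985 — short.
Trying y = 0.286 m: A³/T = 0.003454 — matches.

y_c = 0.286 m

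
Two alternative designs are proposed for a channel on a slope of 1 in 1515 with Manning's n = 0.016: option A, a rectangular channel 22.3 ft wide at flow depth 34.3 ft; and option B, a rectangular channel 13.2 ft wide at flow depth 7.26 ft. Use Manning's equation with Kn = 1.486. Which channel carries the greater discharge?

Channel A: Flow area A = b·y = 22.3 × 34.3 = 764.9 ft². Wetted perimeter P = b + 2y = 22.3 + 2×34.3 = 90.9 ft. Hydraulic radius R = A/P = 764.9/90.9 = 8.415 ft. Q_A = (1.486/0.016)·764.9·8.415^(2/3)·√0.0006601 = 7551 ft³/s.
Channel B: Flow area A = b·y = 13.2 × 7.26 = 95.83 ft². Wetted perimeter P = b + 2y = 13.2 + 2×7.26 = 27.72 ft. Hydraulic radius R = A/P = 95.83/27.72 = 3.457 ft. Q_B = (1.486/0.016)·95.83·3.457^(2/3)·√0.0006601 = 522.8 ft³/s.
Q_A = 7551 ft³/s vs Q_B = 522.8 ft³/s, so channel A carries more.

channel A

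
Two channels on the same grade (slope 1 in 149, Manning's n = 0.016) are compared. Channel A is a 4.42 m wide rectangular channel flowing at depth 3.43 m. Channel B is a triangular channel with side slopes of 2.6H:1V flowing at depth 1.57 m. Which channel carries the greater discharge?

channel A

Channel A: Flow area A = b·y = 4.42 × 3.43 = 15.16 m². Wetted perimeter P = b + 2y = 4.42 + 2×3.43 = 11.28 m. Hydraulic radius R = A/P = 15.16/11.28 = 1.344 m. Q_A = (1/0.016)·15.16·1.344^(2/3)·√0.006711 = 94.54 m³/s.
Channel B: For a triangular section with side slope z = 2.6: A = zy² = 2.6×1.57² = 6.409 m²; P = 2y√(1+z²) = 2×1.57×2.786 = 8.747 m. Hydraulic radius R = A/P = 6.409/8.747 = 0.7327 m. Q_B = (1/0.016)·6.409·0.7327^(2/3)·√0.006711 = 26.67 m³/s.
Q_A = 94.54 m³/s vs Q_B = 26.67 m³/s, so channel A carries more.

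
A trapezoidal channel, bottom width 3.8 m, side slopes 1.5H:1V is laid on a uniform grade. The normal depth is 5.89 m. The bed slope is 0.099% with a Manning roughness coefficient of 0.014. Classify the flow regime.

subcritical

With bottom width b = 3.8 m and side slope z = 1.5: A = (b + zy)y = (3.8 + 1.5×5.89)×5.89 = 74.42 m²; P = b + 2y√(1+z²) = 3.8 + 2×5.89×1.803 = 25.04 m.
Hydraulic radius R = A/P = 74.42/25.04 = 2.972 m.
V = (1/n) R^(2/3) √S = (1/0.014) × 2.972^(2/3) × √0.00099 = 4.646 m/s. Hydraulic depth D_h = A/T = 74.42/21.47 = 3.466 m.
Froude number Fr = V/√(g·D_h) = 4.646/√(9.81×3.466) = 0.797, which is less than 1, so the flow is subcritical.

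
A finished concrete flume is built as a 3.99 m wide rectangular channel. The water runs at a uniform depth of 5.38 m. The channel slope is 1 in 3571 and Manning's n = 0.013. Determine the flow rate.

Q = 35.5 m³/s

Flow area A = b·y = 3.99 × 5.38 = 21.47 m². Wetted perimeter P = b + 2y = 3.99 + 2×5.38 = 14.75 m.
Hydraulic radius R = A/P = 21.47/14.75 = 1.455 m.
Manning's equation: Q = (1/n) A R^(2/3) S^(1/2) = (1/0.013) × 21.47 × 1.455^(2/3) × 0.00028^(1/2) = 35.5 m³/s.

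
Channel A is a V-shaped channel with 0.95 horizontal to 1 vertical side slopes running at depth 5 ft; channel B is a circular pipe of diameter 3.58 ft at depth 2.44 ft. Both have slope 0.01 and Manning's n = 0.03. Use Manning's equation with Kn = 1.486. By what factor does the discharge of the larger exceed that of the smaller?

Channel A: For a triangular section with side slope z = 0.95: A = zy² = 0.95×5² = 23.75 ft²; P = 2y√(1+z²) = 2×5×1.379 = 13.79 ft. Hydraulic radius R = A/P = 23.75/13.79 = 1.722 ft. Q_A = (1.486/0.03)·23.75·1.722^(2/3)·√0.01 = 169 ft³/s.
Channel B: For a circular section of diameter D = 3.58 ft at depth y = 2.44 ft, the central angle is θ = 2 arccos(1 − 2y/D) = 3.885 rad. Then A = (D²/8)(θ − sin θ) = 7.308 ft² and P = Dθ/2 = 6.954 ft. Hydraulic radius R = A/P = 7.308/6.954 = 1.051 ft. Q_B = (1.486/0.03)·7.308·1.051^(2/3)·√0.01 = 37.42 ft³/s.
The larger discharge is 169 ft³/s and the smaller is 37.42 ft³/s; the ratio is 4.52.

4.52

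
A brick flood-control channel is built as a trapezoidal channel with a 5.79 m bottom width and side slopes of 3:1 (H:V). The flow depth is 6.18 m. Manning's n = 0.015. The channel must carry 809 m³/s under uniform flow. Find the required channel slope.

With bottom width b = 5.79 m and side slope z = 3: A = (b + zy)y = (5.79 + 3×6.18)×6.18 = 150.4 m²; P = b + 2y√(1+z²) = 5.79 + 2×6.18×3.162 = 44.88 m.
Hydraulic radius R = A/P = 150.4/44.88 = 3.351 m.
From Manning's equation, S = [nQ / (1 A R^(2/3))]² = [0.015 × 809 / (1 × 150.4 × 3.351^(2/3))]² = 0.0013.

S = 0.0013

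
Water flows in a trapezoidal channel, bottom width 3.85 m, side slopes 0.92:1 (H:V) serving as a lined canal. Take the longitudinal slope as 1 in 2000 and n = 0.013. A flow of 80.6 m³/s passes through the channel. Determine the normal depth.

y_n = 3.93 m

Manning's equation rearranged: A R^(2/3) = nQ / (1·√S) = 0.013 × 80.6 / (√0.0005) = 46.86.
Trying y = 4.61 m: A R^(2/3) = 64.57 — too large.
Trying y = 3.03 m: A R^(2/3) = 28.24 — too small.
Trying y = 3.93 m: A R^(2/3) = 46.87 — close enough.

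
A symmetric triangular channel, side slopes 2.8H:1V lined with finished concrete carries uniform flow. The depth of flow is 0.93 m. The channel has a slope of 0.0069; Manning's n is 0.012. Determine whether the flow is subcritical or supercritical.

supercritical

For a triangular section with side slope z = 2.8: A = zy² = 2.8×0.93² = 2.422 m²; P = 2y√(1+z²) = 2×0.93×2.973 = 5.53 m.
Hydraulic radius R = A/P = 2.422/5.53 = 0.4379 m.
V = (1/n) R^(2/3) √S = (1/0.012) × 0.4379^(2/3) × √0.0069 = 3.992 m/s. Hydraulic depth D_h = A/T = 2.422/5.208 = 0.465 m.
Froude number Fr = V/√(g·D_h) = 3.992/√(9.81×0.465) = 1.87, which is greater than 1, so the flow is supercritical.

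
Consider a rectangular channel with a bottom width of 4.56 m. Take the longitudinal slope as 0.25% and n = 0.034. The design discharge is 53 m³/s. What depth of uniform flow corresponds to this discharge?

y_n = 5.71 m

Manning's equation rearranged: A R^(2/3) = nQ / (1·√S) = 0.034 × 53 / (√0.0025) = 36.04.
At y = 6.5 m: A R^(2/3) = 42.02 — too large.
At y = 5.05 m: A R^(2/3) = 31.12 — too small.
At y = 5.71 m: A R^(2/3) = 36.05 — close enough.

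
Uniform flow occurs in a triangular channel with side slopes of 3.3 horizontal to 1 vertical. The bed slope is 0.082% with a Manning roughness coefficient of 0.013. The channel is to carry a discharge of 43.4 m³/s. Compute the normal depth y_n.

Manning's equation rearranged: A R^(2/3) = nQ / (1·√S) = 0.013 × 43.4 / (√0.00082) = 19.7.
At y = 2.75 m: A R^(2/3) = 29.97 — high.
At y = 1.88 m: A R^(2/3) = 10.87 — low.
At y = 2.35 m: A R^(2/3) = 19.71 — ≈ 19.7.

y_n = 2.35 m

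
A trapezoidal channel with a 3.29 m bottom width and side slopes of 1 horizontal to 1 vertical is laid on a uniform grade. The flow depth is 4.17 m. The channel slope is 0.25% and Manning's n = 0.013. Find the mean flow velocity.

V = 6.23 m/s

With bottom width b = 3.29 m and side slope z = 1: A = (b + zy)y = (3.29 + 1×4.17)×4.17 = 31.11 m²; P = b + 2y√(1+z²) = 3.29 + 2×4.17×1.414 = 15.08 m.
Hydraulic radius R = A/P = 31.11/15.08 = 2.062 m.
From Manning's equation, V = (1/n) R^(2/3) S^(1/2) = (1/0.013) × 2.062^(2/3) × 0.0025^(1/2) = 6.23 m/s.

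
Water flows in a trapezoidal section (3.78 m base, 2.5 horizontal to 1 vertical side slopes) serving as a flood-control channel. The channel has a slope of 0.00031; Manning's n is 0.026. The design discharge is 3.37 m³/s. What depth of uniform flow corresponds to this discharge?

Manning's equation rearranged: A R^(2/3) = nQ / (1·√S) = 0.026 × 3.37 / (√0.00031) = 4.976.
At y = 1.23 m: A R^(2/3) = 7.329 — high.
At y = 1.01 m: A R^(2/3) = 4.976 — matches.

y_n = 1.01 m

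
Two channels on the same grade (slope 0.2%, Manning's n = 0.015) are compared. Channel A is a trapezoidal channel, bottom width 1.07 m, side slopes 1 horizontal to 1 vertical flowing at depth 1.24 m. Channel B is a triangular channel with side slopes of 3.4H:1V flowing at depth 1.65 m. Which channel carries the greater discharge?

channel B

Channel A: With bottom width b = 1.07 m and side slope z = 1: A = (b + zy)y = (1.07 + 1×1.24)×1.24 = 2.864 m²; P = b + 2y√(1+z²) = 1.07 + 2×1.24×1.414 = 4.577 m. Hydraulic radius R = A/P = 2.864/4.577 = 0.6258 m. Q_A = (1/0.015)·2.864·0.6258^(2/3)·√0.002 = 6.248 m³/s.
Channel B: For a triangular section with side slope z = 3.4: A = zy² = 3.4×1.65² = 9.256 m²; P = 2y√(1+z²) = 2×1.65×3.544 = 11.7 m. Hydraulic radius R = A/P = 9.256/11.7 = 0.7915 m. Q_B = (1/0.015)·9.256·0.7915^(2/3)·√0.002 = 23.61 m³/s.
Q_A = 6.248 m³/s vs Q_B = 23.61 m³/s, so channel B carries more.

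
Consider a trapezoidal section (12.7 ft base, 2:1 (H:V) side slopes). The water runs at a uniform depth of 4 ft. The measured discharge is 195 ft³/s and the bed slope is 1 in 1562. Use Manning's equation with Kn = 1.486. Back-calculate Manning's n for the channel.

n = 0.031

With bottom width b = 12.7 ft and side slope z = 2: A = (b + zy)y = (12.7 + 2×4)×4 = 82.8 ft²; P = b + 2y√(1+z²) = 12.7 + 2×4×2.236 = 30.59 ft.
Hydraulic radius R = A/P = 82.8/30.59 = 2.707 ft.
Rearranging Manning's equation: n = (1.486/Q) A R^(2/3) S^(1/2) = (1.486/195) × 82.8 × 2.707^(2/3) × √0.0006402 = 0.031.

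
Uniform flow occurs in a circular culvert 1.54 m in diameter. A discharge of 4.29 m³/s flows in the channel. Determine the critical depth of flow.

At critical depth, Q² T / (g A³) = 1, i.e. A³/T = Q²/g = 4.29²/9.81 = 1.876.
Try y = 1.22 m: A³/T = 3.172 — high.
Try y = 1.07 m: A³/T = 1.858 — matches.

y_c = 1.07 m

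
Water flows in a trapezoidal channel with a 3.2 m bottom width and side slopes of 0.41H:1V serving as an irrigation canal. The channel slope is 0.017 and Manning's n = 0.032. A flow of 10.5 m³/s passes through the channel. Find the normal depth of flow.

y_n = 0.955 m

Manning's equation rearranged: A R^(2/3) = nQ / (1·√S) = 0.032 × 10.5 / (√0.017) = 2.577.
Trying y = 1.19 m: A R^(2/3) = 3.656 — high.
Trying y = 0.662 m: A R^(2/3) = 1.44 — low.
Trying y = 0.955 m: A R^(2/3) = 2.578 — ≈ 2.577.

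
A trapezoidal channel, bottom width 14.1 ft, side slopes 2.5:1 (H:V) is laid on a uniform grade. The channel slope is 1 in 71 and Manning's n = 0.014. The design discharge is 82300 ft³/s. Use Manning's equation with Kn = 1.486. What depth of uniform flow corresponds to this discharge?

y_n = 20.5 ft

Manning's equation rearranged: A R^(2/3) = nQ / (1.486·√S) = 0.014 × 82300 / (1.486 × √0.01408) = 6533.
Try y = 25.8 ft: A R^(2/3) = 11360 — too large.
Try y = 14.1 ft: A R^(2/3) = 2720 — too small.
Try y = 20.5 ft: A R^(2/3) = 6530 — ≈ 6533.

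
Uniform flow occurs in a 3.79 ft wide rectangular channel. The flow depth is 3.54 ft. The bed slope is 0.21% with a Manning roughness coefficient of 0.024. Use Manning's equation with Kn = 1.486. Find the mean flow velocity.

Flow area A = b·y = 3.79 × 3.54 = 13.42 ft². Wetted perimeter P = b + 2y = 3.79 + 2×3.54 = 10.87 ft.
Hydraulic radius R = A/P = 13.42/10.87 = 1.234 ft.
From Manning's equation, V = (1.486/n) R^(2/3) S^(1/2) = (1.486/0.024) × 1.234^(2/3) × 0.0021^(1/2) = 3.26 ft/s.

V = 3.26 ft/s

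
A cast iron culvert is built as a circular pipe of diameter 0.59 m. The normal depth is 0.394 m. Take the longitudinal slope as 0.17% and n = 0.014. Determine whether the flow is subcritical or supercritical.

subcritical

For a circular section of diameter D = 0.59 m at depth y = 0.394 m, the central angle is θ = 2 arccos(1 − 2y/D) = 3.826 rad. Then A = (D²/8)(θ − sin θ) = 0.194 m² and P = Dθ/2 = 1.129 m.
Hydraulic radius R = A/P = 0.194/1.129 = 0.1719 m.
V = (1/n) R^(2/3) √S = (1/0.014) × 0.1719^(2/3) × √0.0017 = 0.9104 m/s. Hydraulic depth D_h = A/T = 0.194/0.5558 = 0.349 m.
Froude number Fr = V/√(g·D_h) = 0.9104/√(9.81×0.349) = 0.492, which is less than 1, so the flow is subcritical.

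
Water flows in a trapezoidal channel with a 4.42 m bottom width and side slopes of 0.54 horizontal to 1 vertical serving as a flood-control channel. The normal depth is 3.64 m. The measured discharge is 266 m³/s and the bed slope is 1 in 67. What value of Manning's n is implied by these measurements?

n = 0.016

With bottom width b = 4.42 m and side slope z = 0.54: A = (b + zy)y = (4.42 + 0.54×3.64)×3.64 = 23.24 m²; P = b + 2y√(1+z²) = 4.42 + 2×3.64×1.136 = 12.69 m.
Hydraulic radius R = A/P = 23.24/12.69 = 1.831 m.
Rearranging Manning's equation: n = (1/Q) A R^(2/3) S^(1/2) = (1/266) × 23.24 × 1.831^(2/3) × √0.01493 = 0.016.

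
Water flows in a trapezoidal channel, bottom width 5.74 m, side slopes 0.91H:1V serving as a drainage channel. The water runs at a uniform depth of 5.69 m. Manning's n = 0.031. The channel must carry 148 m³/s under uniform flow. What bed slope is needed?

S = 0.00129

With bottom width b = 5.74 m and side slope z = 0.91: A = (b + zy)y = (5.74 + 0.91×5.69)×5.69 = 62.12 m²; P = b + 2y√(1+z²) = 5.74 + 2×5.69×1.352 = 21.13 m.
Hydraulic radius R = A/P = 62.12/21.13 = 2.941 m.
From Manning's equation, S = [nQ / (1 A R^(2/3))]² = [0.031 × 148 / (1 × 62.12 × 2.941^(2/3))]² = 0.00129.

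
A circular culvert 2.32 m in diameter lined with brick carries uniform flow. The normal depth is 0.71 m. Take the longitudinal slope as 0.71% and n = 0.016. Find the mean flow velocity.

For a circular section of diameter D = 2.32 m at depth y = 0.71 m, the central angle is θ = 2 arccos(1 − 2y/D) = 2.345 rad. Then A = (D²/8)(θ − sin θ) = 1.096 m² and P = Dθ/2 = 2.72 m.
Hydraulic radius R = A/P = 1.096/2.72 = 0.4031 m.
From Manning's equation, V = (1/n) R^(2/3) S^(1/2) = (1/0.016) × 0.4031^(2/3) × 0.0071^(1/2) = 2.87 m/s.

V = 2.87 m/s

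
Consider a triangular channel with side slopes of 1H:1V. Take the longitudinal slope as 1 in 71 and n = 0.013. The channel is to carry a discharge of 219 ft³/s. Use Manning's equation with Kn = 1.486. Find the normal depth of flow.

Manning's equation rearranged: A R^(2/3) = nQ / (1.486·√S) = 0.013 × 219 / (1.486 × √0.01408) = 16.14.
Try y = 4.36 ft: A R^(2/3) = 25.37 — too large.
Try y = 2.69 ft: A R^(2/3) = 6.998 — too small.
Try y = 3.68 ft: A R^(2/3) = 16.14 — ≈ 16.14.

y_n = 3.68 ft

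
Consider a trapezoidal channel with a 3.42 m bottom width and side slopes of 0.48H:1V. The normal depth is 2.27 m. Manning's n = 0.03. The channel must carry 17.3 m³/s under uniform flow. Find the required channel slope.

With bottom width b = 3.42 m and side slope z = 0.48: A = (b + zy)y = (3.42 + 0.48×2.27)×2.27 = 10.24 m²; P = b + 2y√(1+z²) = 3.42 + 2×2.27×1.109 = 8.456 m.
Hydraulic radius R = A/P = 10.24/8.456 = 1.211 m.
From Manning's equation, S = [nQ / (1 A R^(2/3))]² = [0.03 × 17.3 / (1 × 10.24 × 1.211^(2/3))]² = 0.00199.

S = 0.00199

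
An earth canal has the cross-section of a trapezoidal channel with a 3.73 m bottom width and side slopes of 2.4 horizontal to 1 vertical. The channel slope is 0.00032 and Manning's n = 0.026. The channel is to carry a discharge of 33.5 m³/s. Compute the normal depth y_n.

y_n = 3.06 m

Manning's equation rearranged: A R^(2/3) = nQ / (1·√S) = 0.026 × 33.5 / (√0.00032) = 48.69.
Trying y = 2.14 m: A R^(2/3) = 22.33 — low.
Trying y = 3.35 m: A R^(2/3) = 59.73 — high.
Trying y = 3.06 m: A R^(2/3) = 48.74 — ≈ 48.69.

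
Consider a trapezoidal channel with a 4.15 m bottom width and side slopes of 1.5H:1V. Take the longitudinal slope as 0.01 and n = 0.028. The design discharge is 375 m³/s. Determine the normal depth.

Manning's equation rearranged: A R^(2/3) = nQ / (1·√S) = 0.028 × 375 / (√0.01) = 105.
Try y = 3.8 m: A R^(2/3) = 61.32 — too small.
Try y = 4.88 m: A R^(2/3) = 105.1 — matches.

y_n = 4.88 m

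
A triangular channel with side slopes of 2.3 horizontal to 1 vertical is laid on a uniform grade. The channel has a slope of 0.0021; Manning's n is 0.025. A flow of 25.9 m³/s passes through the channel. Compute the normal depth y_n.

Manning's equation rearranged: A R^(2/3) = nQ / (1·√S) = 0.025 × 25.9 / (√0.0021) = 14.13.
Trying y = 2.71 m: A R^(2/3) = 19.52 — high.
Trying y = 1.96 m: A R^(2/3) = 8.229 — low.
Trying y = 2.4 m: A R^(2/3) = 14.12 — close enough.

y_n = 2.4 m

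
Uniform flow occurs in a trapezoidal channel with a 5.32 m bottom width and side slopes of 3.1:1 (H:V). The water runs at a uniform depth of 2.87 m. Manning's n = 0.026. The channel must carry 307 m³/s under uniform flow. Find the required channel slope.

S = 0.0189

With bottom width b = 5.32 m and side slope z = 3.1: A = (b + zy)y = (5.32 + 3.1×2.87)×2.87 = 40.8 m²; P = b + 2y√(1+z²) = 5.32 + 2×2.87×3.257 = 24.02 m.
Hydraulic radius R = A/P = 40.8/24.02 = 1.699 m.
From Manning's equation, S = [nQ / (1 A R^(2/3))]² = [0.026 × 307 / (1 × 40.8 × 1.699^(2/3))]² = 0.0189.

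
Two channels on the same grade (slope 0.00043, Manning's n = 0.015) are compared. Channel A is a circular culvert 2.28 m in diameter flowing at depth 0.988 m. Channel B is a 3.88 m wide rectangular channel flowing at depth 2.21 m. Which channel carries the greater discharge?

channel B

Channel A: For a circular section of diameter D = 2.28 m at depth y = 0.988 m, the central angle is θ = 2 arccos(1 − 2y/D) = 2.874 rad. Then A = (D²/8)(θ − sin θ) = 1.696 m² and P = Dθ/2 = 3.277 m. Hydraulic radius R = A/P = 1.696/3.277 = 0.5176 m. Q_A = (1/0.015)·1.696·0.5176^(2/3)·√0.00043 = 1.511 m³/s.
Channel B: Flow area A = b·y = 3.88 × 2.21 = 8.575 m². Wetted perimeter P = b + 2y = 3.88 + 2×2.21 = 8.3 m. Hydraulic radius R = A/P = 8.575/8.3 = 1.033 m. Q_B = (1/0.015)·8.575·1.033^(2/3)·√0.00043 = 12.11 m³/s.
Q_A = 1.511 m³/s vs Q_B = 12.11 m³/s, so channel B carries more.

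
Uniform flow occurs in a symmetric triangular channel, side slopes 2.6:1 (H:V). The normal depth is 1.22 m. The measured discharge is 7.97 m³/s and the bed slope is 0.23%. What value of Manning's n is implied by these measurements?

n = 0.016

For a triangular section with side slope z = 2.6: A = zy² = 2.6×1.22² = 3.87 m²; P = 2y√(1+z²) = 2×1.22×2.786 = 6.797 m.
Hydraulic radius R = A/P = 3.87/6.797 = 0.5693 m.
Rearranging Manning's equation: n = (1/Q) A R^(2/3) S^(1/2) = (1/7.97) × 3.87 × 0.5693^(2/3) × √0.0023 = 0.016.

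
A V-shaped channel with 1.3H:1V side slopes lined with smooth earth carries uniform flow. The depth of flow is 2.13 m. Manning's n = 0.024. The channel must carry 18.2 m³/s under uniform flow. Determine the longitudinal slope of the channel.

For a triangular section with side slope z = 1.3: A = zy² = 1.3×2.13² = 5.898 m²; P = 2y√(1+z²) = 2×2.13×1.64 = 6.987 m.
Hydraulic radius R = A/P = 5.898/6.987 = 0.8441 m.
From Manning's equation, S = [nQ / (1 A R^(2/3))]² = [0.024 × 18.2 / (1 × 5.898 × 0.8441^(2/3))]² = 0.00687.

S = 0.00687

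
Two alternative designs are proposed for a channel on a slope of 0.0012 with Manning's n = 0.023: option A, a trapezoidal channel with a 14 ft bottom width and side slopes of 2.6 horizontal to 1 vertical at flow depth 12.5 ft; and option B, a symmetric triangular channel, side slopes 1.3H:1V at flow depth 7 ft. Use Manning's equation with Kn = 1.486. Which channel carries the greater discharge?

channel A

Channel A: With bottom width b = 14 ft and side slope z = 2.6: A = (b + zy)y = (14 + 2.6×12.5)×12.5 = 581.2 ft²; P = b + 2y√(1+z²) = 14 + 2×12.5×2.786 = 83.64 ft. Hydraulic radius R = A/P = 581.2/83.64 = 6.949 ft. Q_A = (1.486/0.023)·581.2·6.949^(2/3)·√0.0012 = 4737 ft³/s.
Channel B: For a triangular section with side slope z = 1.3: A = zy² = 1.3×7² = 63.7 ft²; P = 2y√(1+z²) = 2×7×1.64 = 22.96 ft. Hydraulic radius R = A/P = 63.7/22.96 = 2.774 ft. Q_B = (1.486/0.023)·63.7·2.774^(2/3)·√0.0012 = 281.5 ft³/s.
Q_A = 4737 ft³/s vs Q_B = 281.5 ft³/s, so channel A carries more.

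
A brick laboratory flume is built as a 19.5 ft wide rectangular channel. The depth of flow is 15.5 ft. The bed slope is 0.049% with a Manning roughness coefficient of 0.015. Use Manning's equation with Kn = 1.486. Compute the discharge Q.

Flow area A = b·y = 19.5 × 15.5 = 302.2 ft². Wetted perimeter P = b + 2y = 19.5 + 2×15.5 = 50.5 ft.
Hydraulic radius R = A/P = 302.2/50.5 = 5.985 ft.
Manning's equation: Q = (1.486/n) A R^(2/3) S^(1/2) = (1.486/0.015) × 302.2 × 5.985^(2/3) × 0.00049^(1/2) = 2180 ft³/s.

Q = 2180 ft³/s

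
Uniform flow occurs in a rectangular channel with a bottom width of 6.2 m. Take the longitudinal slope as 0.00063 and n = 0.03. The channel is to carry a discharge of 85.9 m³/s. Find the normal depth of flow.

Manning's equation rearranged: A R^(2/3) = nQ / (1·√S) = 0.03 × 85.9 / (√0.00063) = 102.7.
At y = 11.3 m: A R^(2/3) = 126.7 — high.
At y = 9.42 m: A R^(2/3) = 102.7 — ≈ 102.7.

y_n = 9.42 m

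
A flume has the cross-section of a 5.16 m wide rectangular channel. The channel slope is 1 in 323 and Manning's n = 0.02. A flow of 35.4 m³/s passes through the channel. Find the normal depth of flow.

y_n = 2.2 m

Manning's equation rearranged: A R^(2/3) = nQ / (1·√S) = 0.02 × 35.4 / (√0.003096) = 12.72.
At y = 2.39 m: A R^(2/3) = 14.24 — over.
At y = 1.62 m: A R^(2/3) = 8.332 — short.
At y = 2.2 m: A R^(2/3) = 12.73 — ≈ 12.72.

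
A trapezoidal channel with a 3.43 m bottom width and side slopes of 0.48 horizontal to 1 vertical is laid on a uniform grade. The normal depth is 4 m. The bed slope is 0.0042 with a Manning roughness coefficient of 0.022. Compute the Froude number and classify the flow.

With bottom width b = 3.43 m and side slope z = 0.48: A = (b + zy)y = (3.43 + 0.48×4)×4 = 21.4 m²; P = b + 2y√(1+z²) = 3.43 + 2×4×1.109 = 12.3 m.
Hydraulic radius R = A/P = 21.4/12.3 = 1.739 m.
V = (1/n) R^(2/3) √S = (1/0.022) × 1.739^(2/3) × √0.0042 = 4.26 m/s. Hydraulic depth D_h = A/T = 21.4/7.27 = 2.944 m.
Froude number Fr = V/√(g·D_h) = 4.26/√(9.81×2.944) = 0.793, which is less than 1, so the flow is subcritical.

subcritical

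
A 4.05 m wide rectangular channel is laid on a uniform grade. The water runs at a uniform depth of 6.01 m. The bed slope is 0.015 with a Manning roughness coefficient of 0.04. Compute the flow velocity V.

Flow area A = b·y = 4.05 × 6.01 = 24.34 m². Wetted perimeter P = b + 2y = 4.05 + 2×6.01 = 16.07 m.
Hydraulic radius R = A/P = 24.34/16.07 = 1.515 m.
From Manning's equation, V = (1/n) R^(2/3) S^(1/2) = (1/0.04) × 1.515^(2/3) × 0.015^(1/2) = 4.04 m/s.

V = 4.04 m/s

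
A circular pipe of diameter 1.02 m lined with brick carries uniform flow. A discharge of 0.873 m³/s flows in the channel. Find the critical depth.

y_c = 0.53 m

At critical depth, Q² T / (g A³) = 1, i.e. A³/T = Q²/g = 0.873²/9.81 = 0.07769.
At y = 0.386 m: A³/T = 0.02299 — low.
At y = 0.653 m: A³/T = 0.1722 — high.
At y = 0.53 m: A³/T = 0.07744 — ≈ 0.07769.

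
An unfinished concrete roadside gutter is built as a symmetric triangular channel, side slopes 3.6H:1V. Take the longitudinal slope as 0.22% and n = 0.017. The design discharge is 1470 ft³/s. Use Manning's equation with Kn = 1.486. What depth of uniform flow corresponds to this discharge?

Manning's equation rearranged: A R^(2/3) = nQ / (1.486·√S) = 0.017 × 1470 / (1.486 × √0.0022) = 358.5.
At y = 6 ft: A R^(2/3) = 263 — low.
At y = 8.53 ft: A R^(2/3) = 672 — high.
At y = 6.74 ft: A R^(2/3) = 358.6 — matches.

y_n = 6.74 ft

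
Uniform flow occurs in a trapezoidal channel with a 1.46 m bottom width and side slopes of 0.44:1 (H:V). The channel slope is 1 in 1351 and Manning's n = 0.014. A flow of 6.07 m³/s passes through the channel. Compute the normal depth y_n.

y_n = 1.73 m

Manning's equation rearranged: A R^(2/3) = nQ / (1·√S) = 0.014 × 6.07 / (√0.0007402) = 3.124.
Try y = 2.2 m: A R^(2/3) = 4.802 — over.
Try y = 1.27 m: A R^(2/3) = 1.835 — short.
Try y = 1.73 m: A R^(2/3) = 3.125 — ≈ 3.124.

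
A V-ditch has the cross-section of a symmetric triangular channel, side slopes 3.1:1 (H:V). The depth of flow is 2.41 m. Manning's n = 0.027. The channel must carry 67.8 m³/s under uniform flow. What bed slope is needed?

S = 0.00861

For a triangular section with side slope z = 3.1: A = zy² = 3.1×2.41² = 18.01 m²; P = 2y√(1+z²) = 2×2.41×3.257 = 15.7 m.
Hydraulic radius R = A/P = 18.01/15.7 = 1.147 m.
From Manning's equation, S = [nQ / (1 A R^(2/3))]² = [0.027 × 67.8 / (1 × 18.01 × 1.147^(2/3))]² = 0.00861.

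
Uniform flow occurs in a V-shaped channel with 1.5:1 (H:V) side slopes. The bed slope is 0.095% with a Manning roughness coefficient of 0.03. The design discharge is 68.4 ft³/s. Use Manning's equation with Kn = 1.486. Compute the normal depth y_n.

y_n = 4.45 ft

Manning's equation rearranged: A R^(2/3) = nQ / (1.486·√S) = 0.03 × 68.4 / (1.486 × √0.00095) = 44.8.
Trying y = 3.23 ft: A R^(2/3) = 19.06 — low.
Trying y = 5.08 ft: A R^(2/3) = 63.75 — high.
Trying y = 4.45 ft: A R^(2/3) = 44.78 — close enough.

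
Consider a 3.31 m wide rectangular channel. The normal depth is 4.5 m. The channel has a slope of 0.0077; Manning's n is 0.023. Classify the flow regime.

Flow area A = b·y = 3.31 × 4.5 = 14.89 m². Wetted perimeter P = b + 2y = 3.31 + 2×4.5 = 12.31 m.
Hydraulic radius R = A/P = 14.89/12.31 = 1.21 m.
V = (1/n) R^(2/3) √S = (1/0.023) × 1.21^(2/3) × √0.0077 = 4.332 m/s. Hydraulic depth D_h = A/T = 14.89/3.31 = 4.5 m.
Froude number Fr = V/√(g·D_h) = 4.332/√(9.81×4.5) = 0.652, which is less than 1, so the flow is subcritical.

subcritical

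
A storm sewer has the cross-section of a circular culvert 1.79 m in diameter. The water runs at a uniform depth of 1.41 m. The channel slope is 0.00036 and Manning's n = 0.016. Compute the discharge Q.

For a circular section of diameter D = 1.79 m at depth y = 1.41 m, the central angle is θ = 2 arccos(1 − 2y/D) = 4.368 rad. Then A = (D²/8)(θ − sin θ) = 2.126 m² and P = Dθ/2 = 3.909 m.
Hydraulic radius R = A/P = 2.126/3.909 = 0.5439 m.
Manning's equation: Q = (1/n) A R^(2/3) S^(1/2) = (1/0.016) × 2.126 × 0.5439^(2/3) × 0.00036^(1/2) = 1.68 m³/s.

Q = 1.68 m³/s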